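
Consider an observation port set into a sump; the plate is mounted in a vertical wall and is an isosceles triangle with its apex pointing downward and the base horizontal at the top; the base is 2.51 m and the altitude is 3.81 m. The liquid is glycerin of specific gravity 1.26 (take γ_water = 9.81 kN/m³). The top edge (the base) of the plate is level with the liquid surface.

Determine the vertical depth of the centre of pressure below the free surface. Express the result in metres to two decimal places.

h_p = 1.91 m

γ = 1.26 × 9.81 = 12.3606 kN/m³.
With the apex down, the centroid sits h/3 = 3.81/3 = 1.27 m below the base (the top edge), so the centroid depth is h_c = 1.27 m.
A = ½ × 2.51 × 3.81 = 4.78155 m².
Resultant F = γ·h_c·A = 12.3606 × 1.27 × 4.78155 = 75.0606 kN.
I_c = b·h³/36 = 2.51 × 3.81³/36 = 3.85608 m⁴.
Centre of pressure: y_p = y_c + I_c/(y_c·A) = 1.27 + 3.85608/(1.27 × 4.78155) = 1.27 + 0.635 = 1.905 m along the plane.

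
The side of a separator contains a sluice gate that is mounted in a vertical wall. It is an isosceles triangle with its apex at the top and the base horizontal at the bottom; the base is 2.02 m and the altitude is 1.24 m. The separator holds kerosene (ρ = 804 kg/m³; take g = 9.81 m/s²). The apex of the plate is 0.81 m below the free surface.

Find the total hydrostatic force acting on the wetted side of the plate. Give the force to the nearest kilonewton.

γ = ρg = 804 × 9.81 / 1000 = 7.88724 kN/m³.
With the apex up, the centroid sits 2h/3 = 2 × 1.24/3 = 0.826667 m below the apex, so the centroid depth is h_c = 0.81 + 0.826667 = 1.63667 m.
A = ½ × 2.02 × 1.24 = 1.2524 m².
Resultant F = γ·h_c·A = 7.88724 × 1.63667 × 1.2524 = 16.167 kN.

F ≈ 16 kN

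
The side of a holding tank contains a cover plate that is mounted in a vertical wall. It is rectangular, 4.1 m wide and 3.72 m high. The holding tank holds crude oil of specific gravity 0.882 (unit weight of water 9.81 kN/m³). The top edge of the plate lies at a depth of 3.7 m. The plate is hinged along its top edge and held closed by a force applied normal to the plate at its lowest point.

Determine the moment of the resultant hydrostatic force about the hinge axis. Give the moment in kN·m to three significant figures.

M ≈ 1520 kN·m

γ = 0.882 × 9.81 = 8.65242 kN/m³.
The centroid lies 3.72/2 = 1.86 m below the top edge, so the centroid depth is h_c = 3.7 + 1.86 = 5.56 m.
A = 4.1 × 3.72 = 15.252 m².
Resultant F = γ·h_c·A = 8.65242 × 5.56 × 15.252 = 733.735 kN.
I_c = b·h³/12 = 4.1 × 3.72³/12 = 17.5886 m⁴.
Centre of pressure: y_p = y_c + I_c/(y_c·A) = 5.56 + 17.5886/(5.56 × 15.252) = 5.56 + 0.20741 = 5.76741 m along the plane.
The resultant acts 1.86 + 0.20741 = 2.06741 m (along the plate) below the hinge at the top edge, so the moment about the hinge is M = F × 2.06741 = 733.735 × 2.06741 = 1516.93 kN·m.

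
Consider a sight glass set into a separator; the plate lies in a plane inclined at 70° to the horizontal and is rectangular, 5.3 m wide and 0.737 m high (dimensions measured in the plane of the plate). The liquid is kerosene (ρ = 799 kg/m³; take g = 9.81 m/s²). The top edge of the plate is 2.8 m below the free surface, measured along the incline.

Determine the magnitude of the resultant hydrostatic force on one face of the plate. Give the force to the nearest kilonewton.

F ≈ 91 kN

γ = ρg = 799 × 9.81 / 1000 = 7.83819 kN/m³.
Let θ = 70° be the plate's angle to the horizontal; measure y along the incline from where the plane meets the free surface. Vertical depth h = y·sinθ with sinθ = 0.939693.
The centroid lies 0.737/2 = 0.3685 m below the top edge, so y_c = 2.8 + 0.3685 = 3.1685 m and h_c = 3.1685 × 0.939693 = 2.97742 m.
A = 5.3 × 0.737 = 3.9061 m².
Resultant F = γ·h_c·A = 7.83819 × 2.97742 × 3.9061 = 91.1589 kN.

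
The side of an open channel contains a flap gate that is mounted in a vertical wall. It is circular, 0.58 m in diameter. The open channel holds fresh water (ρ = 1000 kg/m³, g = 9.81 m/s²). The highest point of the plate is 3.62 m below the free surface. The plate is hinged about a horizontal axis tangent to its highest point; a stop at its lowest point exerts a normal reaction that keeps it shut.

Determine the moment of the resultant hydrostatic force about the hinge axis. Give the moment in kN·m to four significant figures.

γ = ρg = 1000 × 9.81 = 9810 N/m³ = 9.81 kN/m³.
The centroid is at the centre, 0.29 m below the top of the plate, so the centroid depth is h_c = 3.62 + 0.29 = 3.91 m.
A = π(0.29)² = 0.264208 m².
Resultant F = γ·h_c·A = 9.81 × 3.91 × 0.264208 = 10.1343 kN.
I_c = πr⁴/4 = π × 0.29⁴/4 = 0.00555497 m⁴.
Centre of pressure: y_p = y_c + I_c/(y_c·A) = 3.91 + 0.00555497/(3.91 × 0.264208) = 3.91 + 0.00537723 = 3.91538 m along the plane.
The resultant acts 0.29 + 0.00537723 = 0.295377 m (along the plate) below the hinge at the top edge, so the moment about the hinge is M = F × 0.295377 = 10.1343 × 0.295377 = 2.99344 kN·m.

M ≈ 2.993 kN·m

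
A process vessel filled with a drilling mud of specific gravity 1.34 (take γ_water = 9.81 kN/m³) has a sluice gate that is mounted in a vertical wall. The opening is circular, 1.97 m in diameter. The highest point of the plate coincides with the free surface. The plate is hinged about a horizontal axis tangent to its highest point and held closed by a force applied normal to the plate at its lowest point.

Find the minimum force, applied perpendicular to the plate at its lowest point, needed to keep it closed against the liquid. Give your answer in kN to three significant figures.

γ = 1.34 × 9.81 = 13.1454 kN/m³.
The centroid is at the centre, 0.985 m below the top of the plate, so the centroid depth is h_c = 0.985 m.
A = π(0.985)² = 3.04805 m².
Resultant F = γ·h_c·A = 13.1454 × 0.985 × 3.04805 = 39.4668 kN.
I_c = πr⁴/4 = π × 0.985⁴/4 = 0.739324 m⁴.
Centre of pressure: y_p = y_c + I_c/(y_c·A) = 0.985 + 0.739324/(0.985 × 3.04805) = 0.985 + 0.24625 = 1.23125 m along the plane.
The resultant acts 0.985 + 0.24625 = 1.23125 m (along the plate) below the hinge at the top edge, so the moment about the hinge is M = F × 1.23125 = 39.4668 × 1.23125 = 48.5935 kN·m.
A normal force at the bottom, 1.97 m from the hinge, must supply this moment: P = 48.5935/1.97 = 24.6668 kN.

P ≈ 24.7 kN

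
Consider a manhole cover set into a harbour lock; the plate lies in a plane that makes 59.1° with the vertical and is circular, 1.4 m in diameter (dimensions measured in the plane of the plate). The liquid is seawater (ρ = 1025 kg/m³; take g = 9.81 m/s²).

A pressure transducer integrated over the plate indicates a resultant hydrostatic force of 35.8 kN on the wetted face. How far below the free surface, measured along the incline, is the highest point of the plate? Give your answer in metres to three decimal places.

γ = ρg = 1025 × 9.81 / 1000 = 10.05525 kN/m³.
A = π(0.7)² = 1.53938 m².
From F = γ·h_c·A, the centroid depth is h_c = 35.8/(10.05525 × 1.53938) = 2.31283 m.
The plate makes 59.1° with the vertical, i.e. θ = 90° − 59.1° = 30.9° to the horizontal. Measuring y along the incline from the free-surface line, vertical depth h = y·sinθ with sinθ = 0.513541.
Along the incline, y_c = h_c/sinθ = 2.31283/0.513541 = 4.50369 m.
The centroid is at the centre, 0.7 m below the top of the plate, so the highest point sits at y_top = 4.50369 − 0.7 = 3.80369 m along the incline.

y_top ≈ 3.804 m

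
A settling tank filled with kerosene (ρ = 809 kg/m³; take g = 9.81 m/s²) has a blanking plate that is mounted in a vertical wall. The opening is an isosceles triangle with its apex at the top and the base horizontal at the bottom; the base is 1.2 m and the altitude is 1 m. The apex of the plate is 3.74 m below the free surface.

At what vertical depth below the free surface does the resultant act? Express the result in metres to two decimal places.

h_p = 4.42 m

γ = ρg = 809 × 9.81 / 1000 = 7.93629 kN/m³.
With the apex up, the centroid sits 2h/3 = 2 × 1/3 = 0.666667 m below the apex, so the centroid depth is h_c = 3.74 + 0.666667 = 4.40667 m.
A = ½ × 1.2 × 1 = 0.6 m².
Resultant F = γ·h_c·A = 7.93629 × 4.40667 × 0.6 = 20.9836 kN.
I_c = b·h³/36 = 1.2 × 1³/36 = 0.0333333 m⁴.
Centre of pressure: y_p = y_c + I_c/(y_c·A) = 4.40667 + 0.0333333/(4.40667 × 0.6) = 4.40667 + 0.0126071 = 4.41928 m along the plane.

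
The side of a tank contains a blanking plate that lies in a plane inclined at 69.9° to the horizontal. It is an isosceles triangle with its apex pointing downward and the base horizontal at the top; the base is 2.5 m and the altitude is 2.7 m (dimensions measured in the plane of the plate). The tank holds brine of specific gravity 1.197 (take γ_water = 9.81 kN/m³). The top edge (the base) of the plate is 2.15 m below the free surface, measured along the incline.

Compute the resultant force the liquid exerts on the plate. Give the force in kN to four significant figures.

F ≈ 113.5 kN

γ = 1.197 × 9.81 = 11.74257 kN/m³.
Let θ = 69.9° be the plate's angle to the horizontal; measure y along the incline from where the plane meets the free surface. Vertical depth h = y·sinθ with sinθ = 0.939094.
With the apex down, the centroid sits h/3 = 2.7/3 = 0.9 m below the base (the top edge), so y_c = 2.15 + 0.9 = 3.05 m and h_c = 3.05 × 0.939094 = 2.86424 m.
A = ½ × 2.5 × 2.7 = 3.375 m².
Resultant F = γ·h_c·A = 11.74257 × 2.86424 × 3.375 = 113.513 kN.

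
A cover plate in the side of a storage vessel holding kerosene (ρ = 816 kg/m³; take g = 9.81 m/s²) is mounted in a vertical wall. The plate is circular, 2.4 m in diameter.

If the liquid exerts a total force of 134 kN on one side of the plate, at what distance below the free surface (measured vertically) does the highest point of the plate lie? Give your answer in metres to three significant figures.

d_top ≈ 2.50 m

γ = ρg = 816 × 9.81 / 1000 = 8.00496 kN/m³.
A = π(1.2)² = 4.52389 m².
From F = γ·h_c·A, the centroid depth is h_c = 134/(8.00496 × 4.52389) = 3.70027 m.
The centroid is at the centre, 1.2 m below the top of the plate, so the highest point sits at h_top = 3.70027 − 1.2 = 2.50027 m below the surface.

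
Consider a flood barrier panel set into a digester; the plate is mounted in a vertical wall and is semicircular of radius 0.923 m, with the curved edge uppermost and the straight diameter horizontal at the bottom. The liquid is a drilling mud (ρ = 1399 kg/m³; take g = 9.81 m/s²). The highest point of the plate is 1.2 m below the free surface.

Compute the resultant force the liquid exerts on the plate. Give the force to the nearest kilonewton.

F ≈ 32 kN

γ = ρg = 1399 × 9.81 / 1000 = 13.72419 kN/m³.
The centroid lies 4r/(3π) = 0.391733 m above the diameter, so r − 4r/(3π) = 0.923 − 0.391733 = 0.531267 m below the topmost point, so the centroid depth is h_c = 1.2 + 0.531267 = 1.73127 m.
A = πr²/2 = π × 0.923²/2 = 1.33821 m².
Resultant F = γ·h_c·A = 13.72419 × 1.73127 × 1.33821 = 31.7962 kN.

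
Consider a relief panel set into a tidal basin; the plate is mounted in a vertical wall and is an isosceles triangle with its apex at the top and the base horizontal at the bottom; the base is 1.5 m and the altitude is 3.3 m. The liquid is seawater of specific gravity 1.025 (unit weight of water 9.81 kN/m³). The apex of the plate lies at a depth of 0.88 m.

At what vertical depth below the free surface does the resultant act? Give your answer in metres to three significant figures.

γ = 1.025 × 9.81 = 10.05525 kN/m³.
With the apex up, the centroid sits 2h/3 = 2 × 3.3/3 = 2.2 m below the apex, so the centroid depth is h_c = 0.88 + 2.2 = 3.08 m.
A = ½ × 1.5 × 3.3 = 2.475 m².
Resultant F = γ·h_c·A = 10.05525 × 3.08 × 2.475 = 76.6512 kN.
I_c = b·h³/36 = 1.5 × 3.3³/36 = 1.49737 m⁴.
Centre of pressure: y_p = y_c + I_c/(y_c·A) = 3.08 + 1.49737/(3.08 × 2.475) = 3.08 + 0.196428 = 3.27643 m along the plane.

h_p = 3.28 m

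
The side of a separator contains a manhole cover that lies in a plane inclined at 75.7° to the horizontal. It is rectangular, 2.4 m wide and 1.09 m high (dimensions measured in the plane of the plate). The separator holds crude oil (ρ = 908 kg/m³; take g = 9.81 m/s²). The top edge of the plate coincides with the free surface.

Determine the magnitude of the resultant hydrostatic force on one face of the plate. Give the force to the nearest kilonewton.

F ≈ 12 kN

γ = ρg = 908 × 9.81 / 1000 = 8.90748 kN/m³.
Let θ = 75.7° be the plate's angle to the horizontal; measure y along the incline from where the plane meets the free surface. Vertical depth h = y·sinθ with sinθ = 0.969016.
The centroid lies 1.09/2 = 0.545 m below the top edge, so y_c = 0.545 m and h_c = 0.545 × 0.969016 = 0.528114 m.
A = 2.4 × 1.09 = 2.616 m².
Resultant F = γ·h_c·A = 8.90748 × 0.528114 × 2.616 = 12.3061 kN.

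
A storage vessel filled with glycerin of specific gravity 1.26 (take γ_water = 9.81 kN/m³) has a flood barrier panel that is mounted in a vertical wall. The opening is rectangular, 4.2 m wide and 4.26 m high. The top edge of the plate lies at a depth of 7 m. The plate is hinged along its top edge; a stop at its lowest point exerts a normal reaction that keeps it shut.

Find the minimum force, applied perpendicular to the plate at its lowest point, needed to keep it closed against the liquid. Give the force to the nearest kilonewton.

P ≈ 1088 kN

γ = 1.26 × 9.81 = 12.3606 kN/m³.
The centroid lies 4.26/2 = 2.13 m below the top edge, so the centroid depth is h_c = 7 + 2.13 = 9.13 m.
A = 4.2 × 4.26 = 17.892 m².
Resultant F = γ·h_c·A = 12.3606 × 9.13 × 17.892 = 2019.15 kN.
I_c = b·h³/12 = 4.2 × 4.26³/12 = 27.0581 m⁴.
Centre of pressure: y_p = y_c + I_c/(y_c·A) = 9.13 + 27.0581/(9.13 × 17.892) = 9.13 + 0.165641 = 9.29564 m along the plane.
The resultant acts 2.13 + 0.165641 = 2.29564 m (along the plate) below the hinge at the top edge, so the moment about the hinge is M = F × 2.29564 = 2019.15 × 2.29564 = 4635.24 kN·m.
A normal force at the bottom, 4.26 m from the hinge, must supply this moment: P = 4635.24/4.26 = 1088.08 kN.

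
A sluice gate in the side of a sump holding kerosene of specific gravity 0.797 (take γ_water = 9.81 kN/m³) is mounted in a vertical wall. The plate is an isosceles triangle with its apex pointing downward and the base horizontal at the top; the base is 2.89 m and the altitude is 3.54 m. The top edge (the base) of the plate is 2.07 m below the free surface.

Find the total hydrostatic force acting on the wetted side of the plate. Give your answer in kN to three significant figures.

γ = 0.797 × 9.81 = 7.81857 kN/m³.
With the apex down, the centroid sits h/3 = 3.54/3 = 1.18 m below the base (the top edge), so the centroid depth is h_c = 2.07 + 1.18 = 3.25 m.
A = ½ × 2.89 × 3.54 = 5.1153 m².
Resultant F = γ·h_c·A = 7.81857 × 3.25 × 5.1153 = 129.982 kN.

F ≈ 130 kN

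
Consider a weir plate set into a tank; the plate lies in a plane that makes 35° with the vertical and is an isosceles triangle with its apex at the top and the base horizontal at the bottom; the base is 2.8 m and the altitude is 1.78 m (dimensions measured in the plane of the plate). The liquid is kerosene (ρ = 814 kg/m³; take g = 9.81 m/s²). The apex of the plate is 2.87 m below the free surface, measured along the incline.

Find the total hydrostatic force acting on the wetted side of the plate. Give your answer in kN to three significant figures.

γ = ρg = 814 × 9.81 / 1000 = 7.98534 kN/m³.
The plate makes 35° with the vertical, i.e. θ = 90° − 35° = 55° to the horizontal. Measuring y along the incline from the free-surface line, vertical depth h = y·sinθ with sinθ = 0.819152.
With the apex up, the centroid sits 2h/3 = 2 × 1.78/3 = 1.18667 m below the apex, so y_c = 2.87 + 1.18667 = 4.05667 m and h_c = 4.05667 × 0.819152 = 3.32303 m.
A = ½ × 2.8 × 1.78 = 2.492 m².
Resultant F = γ·h_c·A = 7.98534 × 3.32303 × 2.492 = 66.1265 kN.

F ≈ 66.1 kN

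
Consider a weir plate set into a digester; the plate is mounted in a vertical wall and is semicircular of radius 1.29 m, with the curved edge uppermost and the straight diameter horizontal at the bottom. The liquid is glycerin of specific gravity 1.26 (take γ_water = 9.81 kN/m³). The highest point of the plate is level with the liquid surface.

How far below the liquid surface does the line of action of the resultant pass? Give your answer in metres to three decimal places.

γ = 1.26 × 9.81 = 12.3606 kN/m³.
The centroid lies 4r/(3π) = 0.547493 m above the diameter, so r − 4r/(3π) = 1.29 − 0.547493 = 0.742507 m below the topmost point, so the centroid depth is h_c = 0.742507 m.
A = πr²/2 = π × 1.29²/2 = 2.61396 m².
Resultant F = γ·h_c·A = 12.3606 × 0.742507 × 2.61396 = 23.9905 kN.
I_c = (π/8 − 8/(9π))·r⁴ = 0.109757 × 1.29⁴ = 0.303942 m⁴.
Centre of pressure: y_p = y_c + I_c/(y_c·A) = 0.742507 + 0.303942/(0.742507 × 2.61396) = 0.742507 + 0.1566 = 0.899107 m along the plane.

h_p = 0.899 m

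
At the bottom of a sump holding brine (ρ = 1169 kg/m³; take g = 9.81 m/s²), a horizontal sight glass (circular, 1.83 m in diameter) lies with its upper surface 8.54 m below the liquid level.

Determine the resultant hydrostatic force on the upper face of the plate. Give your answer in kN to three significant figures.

γ = ρg = 1169 × 9.81 / 1000 = 11.46789 kN/m³.
The plate is horizontal, so pressure is uniform at p = γ·h = 11.46789 × 8.54 = 97.9358 kN/m².
A = π(0.915)² = 2.63022 m².
F = p·A = 97.9358 × 2.63022 = 257.593 kN.

F ≈ 258 kN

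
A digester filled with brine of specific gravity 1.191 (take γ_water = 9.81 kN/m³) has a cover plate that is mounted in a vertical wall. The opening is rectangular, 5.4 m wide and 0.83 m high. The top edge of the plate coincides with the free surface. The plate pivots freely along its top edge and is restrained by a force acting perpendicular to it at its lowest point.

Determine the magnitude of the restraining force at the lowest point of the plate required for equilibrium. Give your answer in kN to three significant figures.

P ≈ 14.5 kN

γ = 1.191 × 9.81 = 11.68371 kN/m³.
The centroid lies 0.83/2 = 0.415 m below the top edge, so the centroid depth is h_c = 0.415 m.
A = 5.4 × 0.83 = 4.482 m².
Resultant F = γ·h_c·A = 11.68371 × 0.415 × 4.482 = 21.7321 kN.
I_c = b·h³/12 = 5.4 × 0.83³/12 = 0.257304 m⁴.
Centre of pressure: y_p = y_c + I_c/(y_c·A) = 0.415 + 0.257304/(0.415 × 4.482) = 0.415 + 0.138333 = 0.553333 m along the plane.
The resultant acts 0.415 + 0.138333 = 0.553333 m (along the plate) below the hinge at the top edge, so the moment about the hinge is M = F × 0.553333 = 21.7321 × 0.553333 = 12.0251 kN·m.
A normal force at the bottom, 0.83 m from the hinge, must supply this moment: P = 12.0251/0.83 = 14.4881 kN.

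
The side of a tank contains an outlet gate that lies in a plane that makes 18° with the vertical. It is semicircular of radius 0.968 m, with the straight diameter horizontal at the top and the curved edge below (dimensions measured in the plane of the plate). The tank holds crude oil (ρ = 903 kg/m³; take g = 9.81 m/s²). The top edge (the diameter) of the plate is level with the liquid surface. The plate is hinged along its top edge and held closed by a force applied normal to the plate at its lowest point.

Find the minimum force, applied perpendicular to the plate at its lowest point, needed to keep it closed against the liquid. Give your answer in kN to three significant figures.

γ = ρg = 903 × 9.81 / 1000 = 8.85843 kN/m³.
The plate makes 18° with the vertical, i.e. θ = 90° − 18° = 72° to the horizontal. Measuring y along the incline from the free-surface line, vertical depth h = y·sinθ with sinθ = 0.951057.
The centroid of a semicircle lies 4r/(3π) = 0.410832 m from the diameter, here below the top edge, so y_c = 0.410832 m and h_c = 0.410832 × 0.951057 = 0.390725 m.
A = πr²/2 = π × 0.968²/2 = 1.47187 m².
Resultant F = γ·h_c·A = 8.85843 × 0.390725 × 1.47187 = 5.09445 kN.
I_c = (π/8 − 8/(9π))·r⁴ = 0.109757 × 0.968⁴ = 0.0963682 m⁴.
Centre of pressure: y_p = y_c + I_c/(y_c·A) = 0.410832 + 0.0963682/(0.410832 × 1.47187) = 0.410832 + 0.159368 = 0.5702 m along the plane.
The resultant acts 0.410832 + 0.159368 = 0.5702 m (along the plate) below the hinge at the top edge, so the moment about the hinge is M = F × 0.5702 = 5.09445 × 0.5702 = 2.90486 kN·m.
A normal force at the bottom, 0.968 m from the hinge, must supply this moment: P = 2.90486/0.968 = 3.00089 kN.

P ≈ 3.00 kN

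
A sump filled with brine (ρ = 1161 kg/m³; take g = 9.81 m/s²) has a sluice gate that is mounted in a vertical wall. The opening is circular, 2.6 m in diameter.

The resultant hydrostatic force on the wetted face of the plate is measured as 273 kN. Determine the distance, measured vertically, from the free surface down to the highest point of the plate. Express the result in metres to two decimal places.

d_top ≈ 3.21 m

γ = ρg = 1161 × 9.81 / 1000 = 11.38941 kN/m³.
A = π(1.3)² = 5.30929 m².
From F = γ·h_c·A, the centroid depth is h_c = 273/(11.38941 × 5.30929) = 4.51466 m.
The centroid is at the centre, 1.3 m below the top of the plate, so the highest point sits at h_top = 4.51466 − 1.3 = 3.21466 m below the surface.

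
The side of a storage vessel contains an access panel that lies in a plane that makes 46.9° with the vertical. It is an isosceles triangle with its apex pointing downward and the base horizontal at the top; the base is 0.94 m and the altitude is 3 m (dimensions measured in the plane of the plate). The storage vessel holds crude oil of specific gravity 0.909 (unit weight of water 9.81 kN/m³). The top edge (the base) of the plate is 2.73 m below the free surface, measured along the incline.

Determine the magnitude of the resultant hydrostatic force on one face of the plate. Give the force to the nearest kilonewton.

γ = 0.909 × 9.81 = 8.91729 kN/m³.
The plate makes 46.9° with the vertical, i.e. θ = 90° − 46.9° = 43.1° to the horizontal. Measuring y along the incline from the free-surface line, vertical depth h = y·sinθ with sinθ = 0.683274.
With the apex down, the centroid sits h/3 = 3/3 = 1 m below the base (the top edge), so y_c = 2.73 + 1 = 3.73 m and h_c = 3.73 × 0.683274 = 2.54861 m.
A = ½ × 0.94 × 3 = 1.41 m².
Resultant F = γ·h_c·A = 8.91729 × 2.54861 × 1.41 = 32.0446 kN.

F ≈ 32 kN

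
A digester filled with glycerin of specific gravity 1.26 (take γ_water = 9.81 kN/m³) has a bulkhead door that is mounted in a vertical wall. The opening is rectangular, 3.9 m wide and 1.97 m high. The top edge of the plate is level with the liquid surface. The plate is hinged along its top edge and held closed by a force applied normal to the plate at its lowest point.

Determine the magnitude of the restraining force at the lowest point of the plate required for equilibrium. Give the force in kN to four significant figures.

P ≈ 62.36 kN

γ = 1.26 × 9.81 = 12.3606 kN/m³.
The centroid lies 1.97/2 = 0.985 m below the top edge, so the centroid depth is h_c = 0.985 m.
A = 3.9 × 1.97 = 7.683 m².
Resultant F = γ·h_c·A = 12.3606 × 0.985 × 7.683 = 93.542 kN.
I_c = b·h³/12 = 3.9 × 1.97³/12 = 2.48475 m⁴.
Centre of pressure: y_p = y_c + I_c/(y_c·A) = 0.985 + 2.48475/(0.985 × 7.683) = 0.985 + 0.328334 = 1.31333 m along the plane.
The resultant acts 0.985 + 0.328334 = 1.31333 m (along the plate) below the hinge at the top edge, so the moment about the hinge is M = F × 1.31333 = 93.542 × 1.31333 = 122.852 kN·m.
A normal force at the bottom, 1.97 m from the hinge, must supply this moment: P = 122.852/1.97 = 62.3614 kN.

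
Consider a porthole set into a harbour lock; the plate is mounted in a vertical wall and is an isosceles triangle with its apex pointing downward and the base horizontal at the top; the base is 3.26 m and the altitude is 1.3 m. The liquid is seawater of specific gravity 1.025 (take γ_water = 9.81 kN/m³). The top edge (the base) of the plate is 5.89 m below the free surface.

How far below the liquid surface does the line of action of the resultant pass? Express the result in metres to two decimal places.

h_p = 6.34 m

γ = 1.025 × 9.81 = 10.05525 kN/m³.
With the apex down, the centroid sits h/3 = 1.3/3 = 0.433333 m below the base (the top edge), so the centroid depth is h_c = 5.89 + 0.433333 = 6.32333 m.
A = ½ × 3.26 × 1.3 = 2.119 m².
Resultant F = γ·h_c·A = 10.05525 × 6.32333 × 2.119 = 134.732 kN.
I_c = b·h³/36 = 3.26 × 1.3³/36 = 0.198951 m⁴.
Centre of pressure: y_p = y_c + I_c/(y_c·A) = 6.32333 + 0.198951/(6.32333 × 2.119) = 6.32333 + 0.014848 = 6.33818 m along the plane.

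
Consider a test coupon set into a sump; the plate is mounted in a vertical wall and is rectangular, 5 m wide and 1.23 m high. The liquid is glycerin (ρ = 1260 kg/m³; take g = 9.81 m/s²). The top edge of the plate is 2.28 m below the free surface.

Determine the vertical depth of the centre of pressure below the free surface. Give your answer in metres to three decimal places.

h_p = 2.939 m

γ = ρg = 1260 × 9.81 / 1000 = 12.3606 kN/m³.
The centroid lies 1.23/2 = 0.615 m below the top edge, so the centroid depth is h_c = 2.28 + 0.615 = 2.895 m.
A = 5 × 1.23 = 6.15 m².
Resultant F = γ·h_c·A = 12.3606 × 2.895 × 6.15 = 220.071 kN.
I_c = b·h³/12 = 5 × 1.23³/12 = 0.775361 m⁴.
Centre of pressure: y_p = y_c + I_c/(y_c·A) = 2.895 + 0.775361/(2.895 × 6.15) = 2.895 + 0.0435492 = 2.93855 m along the plane.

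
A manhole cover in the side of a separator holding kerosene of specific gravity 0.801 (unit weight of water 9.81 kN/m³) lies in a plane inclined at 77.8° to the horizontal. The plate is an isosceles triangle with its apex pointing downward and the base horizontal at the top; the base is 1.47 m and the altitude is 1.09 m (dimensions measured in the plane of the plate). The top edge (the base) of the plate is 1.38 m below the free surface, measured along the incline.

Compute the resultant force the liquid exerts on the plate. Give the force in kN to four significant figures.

F ≈ 10.73 kN

γ = 0.801 × 9.81 = 7.85781 kN/m³.
Let θ = 77.8° be the plate's angle to the horizontal; measure y along the incline from where the plane meets the free surface. Vertical depth h = y·sinθ with sinθ = 0.977416.
With the apex down, the centroid sits h/3 = 1.09/3 = 0.363333 m below the base (the top edge), so y_c = 1.38 + 0.363333 = 1.74333 m and h_c = 1.74333 × 0.977416 = 1.70396 m.
A = ½ × 1.47 × 1.09 = 0.80115 m².
Resultant F = γ·h_c·A = 7.85781 × 1.70396 × 0.80115 = 10.7269 kN.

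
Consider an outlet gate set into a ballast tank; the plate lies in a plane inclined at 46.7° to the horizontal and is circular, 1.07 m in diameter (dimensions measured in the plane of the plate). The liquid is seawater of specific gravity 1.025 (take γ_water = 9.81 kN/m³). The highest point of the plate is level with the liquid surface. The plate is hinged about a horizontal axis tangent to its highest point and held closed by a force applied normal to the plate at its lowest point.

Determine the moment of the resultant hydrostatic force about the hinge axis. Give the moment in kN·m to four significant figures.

M ≈ 2.354 kN·m

γ = 1.025 × 9.81 = 10.05525 kN/m³.
Let θ = 46.7° be the plate's angle to the horizontal; measure y along the incline from where the plane meets the free surface. Vertical depth h = y·sinθ with sinθ = 0.727773.
The centroid is at the centre, 0.535 m below the top of the plate, so y_c = 0.535 m and h_c = 0.535 × 0.727773 = 0.389359 m.
A = π(0.535)² = 0.899202 m².
Resultant F = γ·h_c·A = 10.05525 × 0.389359 × 0.899202 = 3.52047 kN.
I_c = πr⁴/4 = π × 0.535⁴/4 = 0.0643435 m⁴.
Centre of pressure: y_p = y_c + I_c/(y_c·A) = 0.535 + 0.0643435/(0.535 × 0.899202) = 0.535 + 0.13375 = 0.66875 m along the plane.
The resultant acts 0.535 + 0.13375 = 0.66875 m (along the plate) below the hinge at the top edge, so the moment about the hinge is M = F × 0.66875 = 3.52047 × 0.66875 = 2.35431 kN·m.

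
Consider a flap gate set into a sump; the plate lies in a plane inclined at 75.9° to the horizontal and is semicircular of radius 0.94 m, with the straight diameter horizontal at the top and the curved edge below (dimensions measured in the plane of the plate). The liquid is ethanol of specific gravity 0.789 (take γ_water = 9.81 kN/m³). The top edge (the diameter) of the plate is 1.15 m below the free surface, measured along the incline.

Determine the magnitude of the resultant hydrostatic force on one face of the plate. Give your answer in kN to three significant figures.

γ = 0.789 × 9.81 = 7.74009 kN/m³.
Let θ = 75.9° be the plate's angle to the horizontal; measure y along the incline from where the plane meets the free surface. Vertical depth h = y·sinθ with sinθ = 0.969872.
The centroid of a semicircle lies 4r/(3π) = 0.398948 m from the diameter, here below the top edge, so y_c = 1.15 + 0.398948 = 1.54895 m and h_c = 1.54895 × 0.969872 = 1.50228 m.
A = πr²/2 = π × 0.94²/2 = 1.38796 m².
Resultant F = γ·h_c·A = 7.74009 × 1.50228 × 1.38796 = 16.1389 kN.

F ≈ 16.1 kN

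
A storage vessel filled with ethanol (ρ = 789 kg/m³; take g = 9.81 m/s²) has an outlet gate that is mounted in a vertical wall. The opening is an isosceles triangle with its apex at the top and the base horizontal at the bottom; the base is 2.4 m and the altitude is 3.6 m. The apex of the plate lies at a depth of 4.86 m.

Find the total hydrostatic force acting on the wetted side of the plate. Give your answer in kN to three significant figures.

F ≈ 243 kN

γ = ρg = 789 × 9.81 / 1000 = 7.74009 kN/m³.
With the apex up, the centroid sits 2h/3 = 2 × 3.6/3 = 2.4 m below the apex, so the centroid depth is h_c = 4.86 + 2.4 = 7.26 m.
A = ½ × 2.4 × 3.6 = 4.32 m².
Resultant F = γ·h_c·A = 7.74009 × 7.26 × 4.32 = 242.754 kN.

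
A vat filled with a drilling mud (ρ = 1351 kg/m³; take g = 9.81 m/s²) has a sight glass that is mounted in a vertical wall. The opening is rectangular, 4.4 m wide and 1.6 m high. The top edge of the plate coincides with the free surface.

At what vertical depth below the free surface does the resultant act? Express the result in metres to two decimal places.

γ = ρg = 1351 × 9.81 / 1000 = 13.25331 kN/m³.
The centroid lies 1.6/2 = 0.8 m below the top edge, so the centroid depth is h_c = 0.8 m.
A = 4.4 × 1.6 = 7.04 m².
Resultant F = γ·h_c·A = 13.25331 × 0.8 × 7.04 = 74.6426 kN.
I_c = b·h³/12 = 4.4 × 1.6³/12 = 1.50187 m⁴.
Centre of pressure: y_p = y_c + I_c/(y_c·A) = 0.8 + 1.50187/(0.8 × 7.04) = 0.8 + 0.266667 = 1.06667 m along the plane.

h_p = 1.07 m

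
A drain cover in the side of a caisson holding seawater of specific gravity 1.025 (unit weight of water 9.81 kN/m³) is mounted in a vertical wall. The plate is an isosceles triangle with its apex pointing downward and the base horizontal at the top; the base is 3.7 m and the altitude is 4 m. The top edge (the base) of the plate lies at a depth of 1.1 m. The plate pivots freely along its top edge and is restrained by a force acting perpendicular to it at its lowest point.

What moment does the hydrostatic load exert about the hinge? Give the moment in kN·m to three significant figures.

γ = 1.025 × 9.81 = 10.05525 kN/m³.
With the apex down, the centroid sits h/3 = 4/3 = 1.33333 m below the base (the top edge), so the centroid depth is h_c = 1.1 + 1.33333 = 2.43333 m.
A = ½ × 3.7 × 4 = 7.4 m².
Resultant F = γ·h_c·A = 10.05525 × 2.43333 × 7.4 = 181.061 kN.
I_c = b·h³/36 = 3.7 × 4³/36 = 6.57778 m⁴.
Centre of pressure: y_p = y_c + I_c/(y_c·A) = 2.43333 + 6.57778/(2.43333 × 7.4) = 2.43333 + 0.365297 = 2.79863 m along the plane.
The resultant acts 1.33333 + 0.365297 = 1.69863 m (along the plate) below the hinge at the top edge, so the moment about the hinge is M = F × 1.69863 = 181.061 × 1.69863 = 307.556 kN·m.

M ≈ 308 kN·m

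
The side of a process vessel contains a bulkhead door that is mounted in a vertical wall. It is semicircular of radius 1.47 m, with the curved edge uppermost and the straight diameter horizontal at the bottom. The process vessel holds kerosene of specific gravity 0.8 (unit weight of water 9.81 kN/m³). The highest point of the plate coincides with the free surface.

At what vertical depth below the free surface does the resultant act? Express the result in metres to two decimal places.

h_p = 1.02 m

γ = 0.8 × 9.81 = 7.848 kN/m³.
The centroid lies 4r/(3π) = 0.623887 m above the diameter, so r − 4r/(3π) = 1.47 − 0.623887 = 0.846113 m below the topmost point, so the centroid depth is h_c = 0.846113 m.
A = πr²/2 = π × 1.47²/2 = 3.39433 m².
Resultant F = γ·h_c·A = 7.848 × 0.846113 × 3.39433 = 22.5394 kN.
I_c = (π/8 − 8/(9π))·r⁴ = 0.109757 × 1.47⁴ = 0.512509 m⁴.
Centre of pressure: y_p = y_c + I_c/(y_c·A) = 0.846113 + 0.512509/(0.846113 × 3.39433) = 0.846113 + 0.178451 = 1.02456 m along the plane.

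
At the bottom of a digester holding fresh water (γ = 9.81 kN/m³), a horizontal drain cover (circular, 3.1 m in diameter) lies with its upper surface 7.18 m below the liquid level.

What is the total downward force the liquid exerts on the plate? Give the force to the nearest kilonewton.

F ≈ 532 kN

γ = 9.81 kN/m³.
The plate is horizontal, so pressure is uniform at p = γ·h = 9.81 × 7.18 = 70.4358 kN/m².
A = π(1.55)² = 7.54768 m².
F = p·A = 70.4358 × 7.54768 = 531.627 kN.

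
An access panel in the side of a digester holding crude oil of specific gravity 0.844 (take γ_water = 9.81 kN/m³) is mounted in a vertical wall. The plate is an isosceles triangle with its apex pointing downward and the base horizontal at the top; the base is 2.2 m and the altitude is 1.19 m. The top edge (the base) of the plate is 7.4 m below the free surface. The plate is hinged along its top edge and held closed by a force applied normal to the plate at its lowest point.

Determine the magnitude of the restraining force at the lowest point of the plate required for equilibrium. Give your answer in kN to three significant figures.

γ = 0.844 × 9.81 = 8.27964 kN/m³.
With the apex down, the centroid sits h/3 = 1.19/3 = 0.396667 m below the base (the top edge), so the centroid depth is h_c = 7.4 + 0.396667 = 7.79667 m.
A = ½ × 2.2 × 1.19 = 1.309 m².
Resultant F = γ·h_c·A = 8.27964 × 7.79667 × 1.309 = 84.5007 kN.
I_c = b·h³/36 = 2.2 × 1.19³/36 = 0.102982 m⁴.
Centre of pressure: y_p = y_c + I_c/(y_c·A) = 7.79667 + 0.102982/(7.79667 × 1.309) = 7.79667 + 0.0100905 = 7.80676 m along the plane.
The resultant acts 0.396667 + 0.0100905 = 0.406757 m (along the plate) below the hinge at the top edge, so the moment about the hinge is M = F × 0.406757 = 84.5007 × 0.406757 = 34.3713 kN·m.
A normal force at the bottom, 1.19 m from the hinge, must supply this moment: P = 34.3713/1.19 = 28.8834 kN.

P ≈ 28.9 kN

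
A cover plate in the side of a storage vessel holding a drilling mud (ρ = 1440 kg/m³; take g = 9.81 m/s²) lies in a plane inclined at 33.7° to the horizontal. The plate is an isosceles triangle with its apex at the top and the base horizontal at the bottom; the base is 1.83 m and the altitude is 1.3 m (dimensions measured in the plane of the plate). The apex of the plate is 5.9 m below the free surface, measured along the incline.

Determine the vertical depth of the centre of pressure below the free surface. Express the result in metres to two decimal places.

h_p = 3.76 m

γ = ρg = 1440 × 9.81 / 1000 = 14.1264 kN/m³.
Let θ = 33.7° be the plate's angle to the horizontal; measure y along the incline from where the plane meets the free surface. Vertical depth h = y·sinθ with sinθ = 0.554844.
With the apex up, the centroid sits 2h/3 = 2 × 1.3/3 = 0.866667 m below the apex, so y_c = 5.9 + 0.866667 = 6.76667 m and h_c = 6.76667 × 0.554844 = 3.75445 m.
A = ½ × 1.83 × 1.3 = 1.1895 m².
Resultant F = γ·h_c·A = 14.1264 × 3.75445 × 1.1895 = 63.0873 kN.
I_c = b·h³/36 = 1.83 × 1.3³/36 = 0.111681 m⁴.
Centre of pressure: y_p = y_c + I_c/(y_c·A) = 6.76667 + 0.111681/(6.76667 × 1.1895) = 6.76667 + 0.0138752 = 6.78055 m along the plane.
Vertically, h_p = y_p·sinθ = 6.78055 × 0.554844 = 3.76215 m.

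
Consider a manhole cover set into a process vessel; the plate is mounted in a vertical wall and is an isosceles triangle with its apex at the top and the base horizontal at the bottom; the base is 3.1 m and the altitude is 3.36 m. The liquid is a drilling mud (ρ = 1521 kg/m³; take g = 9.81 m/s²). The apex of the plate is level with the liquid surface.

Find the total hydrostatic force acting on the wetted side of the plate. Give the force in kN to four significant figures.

F ≈ 174.1 kN

γ = ρg = 1521 × 9.81 / 1000 = 14.92101 kN/m³.
With the apex up, the centroid sits 2h/3 = 2 × 3.36/3 = 2.24 m below the apex, so the centroid depth is h_c = 2.24 m.
A = ½ × 3.1 × 3.36 = 5.208 m².
Resultant F = γ·h_c·A = 14.92101 × 2.24 × 5.208 = 174.067 kN.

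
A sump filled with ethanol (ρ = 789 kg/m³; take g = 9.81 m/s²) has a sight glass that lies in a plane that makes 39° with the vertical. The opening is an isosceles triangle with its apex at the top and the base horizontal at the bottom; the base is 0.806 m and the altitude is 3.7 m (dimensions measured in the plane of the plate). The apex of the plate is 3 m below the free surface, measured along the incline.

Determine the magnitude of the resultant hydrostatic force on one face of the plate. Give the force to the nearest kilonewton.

F ≈ 49 kN

γ = ρg = 789 × 9.81 / 1000 = 7.74009 kN/m³.
The plate makes 39° with the vertical, i.e. θ = 90° − 39° = 51° to the horizontal. Measuring y along the incline from the free-surface line, vertical depth h = y·sinθ with sinθ = 0.777146.
With the apex up, the centroid sits 2h/3 = 2 × 3.7/3 = 2.46667 m below the apex, so y_c = 3 + 2.46667 = 5.46667 m and h_c = 5.46667 × 0.777146 = 4.2484 m.
A = ½ × 0.806 × 3.7 = 1.4911 m².
Resultant F = γ·h_c·A = 7.74009 × 4.2484 × 1.4911 = 49.0318 kN.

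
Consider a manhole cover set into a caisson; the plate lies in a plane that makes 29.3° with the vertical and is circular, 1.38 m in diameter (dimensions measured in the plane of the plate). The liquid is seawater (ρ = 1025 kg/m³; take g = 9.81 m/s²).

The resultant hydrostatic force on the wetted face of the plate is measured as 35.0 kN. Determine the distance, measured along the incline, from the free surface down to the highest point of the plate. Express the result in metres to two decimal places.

y_top ≈ 1.98 m

γ = ρg = 1025 × 9.81 / 1000 = 10.05525 kN/m³.
A = π(0.69)² = 1.49571 m².
From F = γ·h_c·A, the centroid depth is h_c = 35.0/(10.05525 × 1.49571) = 2.32717 m.
The plate makes 29.3° with the vertical, i.e. θ = 90° − 29.3° = 60.7° to the horizontal. Measuring y along the incline from the free-surface line, vertical depth h = y·sinθ with sinθ = 0.872069.
Along the incline, y_c = h_c/sinθ = 2.32717/0.872069 = 2.66856 m.
The centroid is at the centre, 0.69 m below the top of the plate, so the highest point sits at y_top = 2.66856 − 0.69 = 1.97856 m along the incline.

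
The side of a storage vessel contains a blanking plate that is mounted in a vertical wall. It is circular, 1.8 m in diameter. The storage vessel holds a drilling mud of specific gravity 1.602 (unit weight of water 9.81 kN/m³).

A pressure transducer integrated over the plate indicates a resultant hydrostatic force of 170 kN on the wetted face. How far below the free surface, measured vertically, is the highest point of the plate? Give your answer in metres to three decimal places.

d_top ≈ 3.351 m

γ = 1.602 × 9.81 = 15.71562 kN/m³.
A = π(0.9)² = 2.54469 m².
From F = γ·h_c·A, the centroid depth is h_c = 170/(15.71562 × 2.54469) = 4.25092 m.
The centroid is at the centre, 0.9 m below the top of the plate, so the highest point sits at h_top = 4.25092 − 0.9 = 3.35092 m below the surface.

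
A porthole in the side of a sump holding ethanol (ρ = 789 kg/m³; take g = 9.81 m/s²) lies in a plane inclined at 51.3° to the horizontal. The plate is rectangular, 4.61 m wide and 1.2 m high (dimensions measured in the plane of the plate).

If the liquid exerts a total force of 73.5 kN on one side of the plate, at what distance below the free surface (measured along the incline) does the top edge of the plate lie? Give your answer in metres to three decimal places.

γ = ρg = 789 × 9.81 / 1000 = 7.74009 kN/m³.
A = 4.61 × 1.2 = 5.532 m².
From F = γ·h_c·A, the centroid depth is h_c = 73.5/(7.74009 × 5.532) = 1.71656 m.
Let θ = 51.3° be the plate's angle to the horizontal; measure y along the incline from where the plane meets the free surface. Vertical depth h = y·sinθ with sinθ = 0.780430.
Along the incline, y_c = h_c/sinθ = 1.71656/0.780430 = 2.19951 m.
The centroid lies 1.2/2 = 0.6 m below the top edge, so the top edge sits at y_top = 2.19951 − 0.6 = 1.59951 m along the incline.

y_top ≈ 1.600 m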